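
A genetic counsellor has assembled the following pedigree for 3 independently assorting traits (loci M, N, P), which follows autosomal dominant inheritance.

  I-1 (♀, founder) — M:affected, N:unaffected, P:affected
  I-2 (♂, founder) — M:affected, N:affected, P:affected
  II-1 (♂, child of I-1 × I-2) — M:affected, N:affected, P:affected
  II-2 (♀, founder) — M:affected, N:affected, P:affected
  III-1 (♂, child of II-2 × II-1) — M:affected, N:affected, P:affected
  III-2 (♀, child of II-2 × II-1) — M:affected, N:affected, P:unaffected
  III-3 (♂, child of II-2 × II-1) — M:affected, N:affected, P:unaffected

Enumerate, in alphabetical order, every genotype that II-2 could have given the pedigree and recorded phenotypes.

II-2 ∈ {MM NN Pp, MM Nn Pp, Mm NN Pp, Mm Nn Pp}

M/I-1 aff ·: Mm|MM
M/I-2 aff ·: Mm|MM
M/II-1 aff I-1×I-2: Mm|MM
M/II-2 aff ·: Mm|MM
M/III-1 aff II-2×II-1: Mm|MM
M/III-2 aff II-2×II-1: Mm|MM
M/III-3 aff II-2×II-1: Mm|MM
⇒ M over [I-1,I-2,II-1,II-2,III-1,III-2,III-3]: 84 consistent
N/I-1 un ·: nn
N/I-2 aff ·: Nn|NN
N/II-1 aff I-1×I-2: Nn
N/II-2 aff ·: Nn|NN
N/III-1 aff II-2×II-1: Nn|NN
N/III-2 aff II-2×II-1: Nn|NN
N/III-3 aff II-2×II-1: Nn|NN
⇒ N over [I-1,I-2,II-1,II-2,III-1,III-2,III-3]: 32 consistent
P/I-1 aff ·: Pp|PP
P/I-2 aff ·: Pp|PP
P/II-1 aff I-1×I-2: Pp
P/II-2 aff ·: Pp
P/III-1 aff II-2×II-1: Pp|PP
P/III-2 un II-2×II-1: pp
P/III-3 un II-2×II-1: pp
⇒ P over [I-1,I-2,II-1,II-2,III-1,III-2,III-3]: 6 consistent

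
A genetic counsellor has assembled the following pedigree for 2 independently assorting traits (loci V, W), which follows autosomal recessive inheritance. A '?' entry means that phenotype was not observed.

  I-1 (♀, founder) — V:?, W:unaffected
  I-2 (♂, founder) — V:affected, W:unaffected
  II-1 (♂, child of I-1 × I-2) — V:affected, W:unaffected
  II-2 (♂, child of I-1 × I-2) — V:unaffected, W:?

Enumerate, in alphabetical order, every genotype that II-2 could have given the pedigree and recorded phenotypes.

V/I-1 ? ·: Vv
V/I-2 aff ·: vv
V/II-1 aff I-1×I-2: vv
V/II-2 un I-1×I-2: Vv
⇒ V over [I-1,I-2,II-1,II-2]: 1 consistent
W/I-1 un ·: WW|Ww
W/I-2 un ·: WW|Ww
W/II-1 un I-1×I-2: WW|Ww
W/II-2 ? I-1×I-2: WW|Ww|ww
⇒ W over [I-1,I-2,II-1,II-2]: 15 consistent

II-2 ∈ {Vv WW, Vv Ww, Vv ww}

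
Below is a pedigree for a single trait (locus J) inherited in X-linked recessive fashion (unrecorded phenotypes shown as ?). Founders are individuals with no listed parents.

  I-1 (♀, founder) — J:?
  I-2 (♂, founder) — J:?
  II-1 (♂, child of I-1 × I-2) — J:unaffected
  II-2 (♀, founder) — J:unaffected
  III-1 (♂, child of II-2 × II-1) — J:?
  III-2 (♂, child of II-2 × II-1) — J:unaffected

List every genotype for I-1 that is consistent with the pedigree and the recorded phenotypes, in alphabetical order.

J/I-1 ? ·: X^JX^J|X^JX^j
J/I-2 ? ·: X^JY|X^jY
J/II-1 un I-1×I-2: X^JY
J/II-2 un ·: X^JX^J|X^JX^j
J/III-1 ? II-2×II-1: X^JY|X^jY
J/III-2 un II-2×II-1: X^JY
⇒ J over [I-1,I-2,II-1,II-2,III-1,III-2]: 12 consistent

I-1 ∈ {X^JX^J, X^JX^j}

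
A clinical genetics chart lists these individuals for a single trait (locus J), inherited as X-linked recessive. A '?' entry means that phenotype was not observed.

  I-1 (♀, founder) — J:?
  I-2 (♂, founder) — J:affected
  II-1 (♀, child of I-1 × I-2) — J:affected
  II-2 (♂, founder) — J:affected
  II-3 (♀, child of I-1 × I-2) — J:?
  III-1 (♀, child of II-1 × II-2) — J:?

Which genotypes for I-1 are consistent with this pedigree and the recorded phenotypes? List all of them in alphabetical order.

I-1 ∈ {X^JX^j, X^jX^j}

J/I-1 ? ·: X^JX^j|X^jX^j
J/I-2 aff ·: X^jY
J/II-1 aff I-1×I-2: X^jX^j
J/II-2 aff ·: X^jY
J/II-3 ? I-1×I-2: X^JX^j|X^jX^j
J/III-1 ? II-1×II-2: X^jX^j
⇒ J over [I-1,I-2,II-1,II-2,II-3,III-1]: 3 consistent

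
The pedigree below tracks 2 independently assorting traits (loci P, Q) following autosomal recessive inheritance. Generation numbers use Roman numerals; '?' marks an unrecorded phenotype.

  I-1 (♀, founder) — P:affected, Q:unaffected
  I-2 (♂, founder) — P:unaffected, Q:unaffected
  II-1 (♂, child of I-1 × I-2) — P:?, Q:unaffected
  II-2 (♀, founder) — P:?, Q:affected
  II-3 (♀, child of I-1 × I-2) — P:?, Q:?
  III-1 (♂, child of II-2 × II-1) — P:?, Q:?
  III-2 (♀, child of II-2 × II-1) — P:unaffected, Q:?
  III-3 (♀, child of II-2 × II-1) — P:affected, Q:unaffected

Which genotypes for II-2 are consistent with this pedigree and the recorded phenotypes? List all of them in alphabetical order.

II-2 ∈ {Pp qq, pp qq}

P/I-1 aff ·: pp
P/I-2 un ·: PP|Pp
P/II-1 ? I-1×I-2: Pp|pp
P/II-2 ? ·: Pp|pp
P/II-3 ? I-1×I-2: Pp|pp
P/III-1 ? II-2×II-1: PP|Pp|pp
P/III-2 un II-2×II-1: PP|Pp
P/III-3 aff II-2×II-1: pp
⇒ P over [I-1,I-2,II-1,II-2,II-3,III-1,III-2,III-3]: 28 consistent
Q/I-1 un ·: QQ|Qq
Q/I-2 un ·: QQ|Qq
Q/II-1 un I-1×I-2: QQ|Qq
Q/II-2 aff ·: qq
Q/II-3 ? I-1×I-2: QQ|Qq|qq
Q/III-1 ? II-2×II-1: Qq|qq
Q/III-2 ? II-2×II-1: Qq|qq
Q/III-3 un II-2×II-1: Qq
⇒ Q over [I-1,I-2,II-1,II-2,II-3,III-1,III-2,III-3]: 36 consistent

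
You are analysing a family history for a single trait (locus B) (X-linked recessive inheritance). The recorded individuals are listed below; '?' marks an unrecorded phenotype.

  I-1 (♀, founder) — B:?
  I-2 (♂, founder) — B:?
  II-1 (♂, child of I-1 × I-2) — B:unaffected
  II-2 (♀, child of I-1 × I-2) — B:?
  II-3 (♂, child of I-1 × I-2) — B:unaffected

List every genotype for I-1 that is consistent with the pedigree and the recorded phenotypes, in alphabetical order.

B/I-1 ? ·: X^BX^B|X^BX^b
B/I-2 ? ·: X^BY|X^bY
B/II-1 un I-1×I-2: X^BY
B/II-2 ? I-1×I-2: X^BX^B|X^BX^b|X^bX^b
B/II-3 un I-1×I-2: X^BY
⇒ B over [I-1,I-2,II-1,II-2,II-3]: 6 consistent

I-1 ∈ {X^BX^B, X^BX^b}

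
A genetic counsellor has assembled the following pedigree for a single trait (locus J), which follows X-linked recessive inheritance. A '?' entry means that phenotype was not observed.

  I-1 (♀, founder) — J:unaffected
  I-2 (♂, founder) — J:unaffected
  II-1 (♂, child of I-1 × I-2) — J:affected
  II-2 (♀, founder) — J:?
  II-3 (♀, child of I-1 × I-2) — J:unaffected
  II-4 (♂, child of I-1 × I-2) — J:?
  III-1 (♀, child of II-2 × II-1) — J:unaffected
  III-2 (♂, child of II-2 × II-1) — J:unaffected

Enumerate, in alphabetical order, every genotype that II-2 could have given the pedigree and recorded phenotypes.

J/I-1 un ·: X^JX^j
J/I-2 un ·: X^JY
J/II-1 aff I-1×I-2: X^jY
J/II-2 ? ·: X^JX^J|X^JX^j
J/II-3 un I-1×I-2: X^JX^J|X^JX^j
J/II-4 ? I-1×I-2: X^JY|X^jY
J/III-1 un II-2×II-1: X^JX^j
J/III-2 un II-2×II-1: X^JY
⇒ J over [I-1,I-2,II-1,II-2,II-3,II-4,III-1,III-2]: 8 consistent

II-2 ∈ {X^JX^J, X^JX^j}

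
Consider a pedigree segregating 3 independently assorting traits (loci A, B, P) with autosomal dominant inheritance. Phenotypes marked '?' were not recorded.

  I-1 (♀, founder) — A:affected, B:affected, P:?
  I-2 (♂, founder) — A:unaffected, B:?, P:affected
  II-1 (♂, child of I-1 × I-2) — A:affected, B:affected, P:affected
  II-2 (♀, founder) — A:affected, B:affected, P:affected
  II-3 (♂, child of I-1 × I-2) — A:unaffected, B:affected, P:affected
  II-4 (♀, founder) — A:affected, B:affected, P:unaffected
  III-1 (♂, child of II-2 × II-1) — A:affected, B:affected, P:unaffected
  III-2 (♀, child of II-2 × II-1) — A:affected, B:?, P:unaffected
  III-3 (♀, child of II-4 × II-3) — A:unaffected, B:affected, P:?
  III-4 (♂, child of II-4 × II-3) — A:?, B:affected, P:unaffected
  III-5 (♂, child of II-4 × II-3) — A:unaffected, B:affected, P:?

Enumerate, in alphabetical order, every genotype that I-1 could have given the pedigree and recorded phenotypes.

A/I-1 aff ·: Aa
A/I-2 un ·: aa
A/II-1 aff I-1×I-2: Aa
A/II-2 aff ·: Aa|AA
A/II-3 un I-1×I-2: aa
A/II-4 aff ·: Aa
A/III-1 aff II-2×II-1: Aa|AA
A/III-2 aff II-2×II-1: Aa|AA
A/III-3 un II-4×II-3: aa
A/III-4 ? II-4×II-3: aa|Aa
A/III-5 un II-4×II-3: aa
⇒ A over [I-1,I-2,II-1,II-2,II-3,II-4,III-1,III-2,III-3,III-4,III-5]: 16 consistent
B/I-1 aff ·: Bb|BB
B/I-2 ? ·: bb|Bb|BB
B/II-1 aff I-1×I-2: Bb|BB
B/II-2 aff ·: Bb|BB
B/II-3 aff I-1×I-2: Bb|BB
B/II-4 aff ·: Bb|BB
B/III-1 aff II-2×II-1: Bb|BB
B/III-2 ? II-2×II-1: bb|Bb|BB
B/III-3 aff II-4×II-3: Bb|BB
B/III-4 aff II-4×II-3: Bb|BB
B/III-5 aff II-4×II-3: Bb|BB
⇒ B over [I-1,I-2,II-1,II-2,II-3,II-4,III-1,III-2,III-3,III-4,III-5]: 1490 consistent
P/I-1 ? ·: pp|Pp|PP
P/I-2 aff ·: Pp|PP
P/II-1 aff I-1×I-2: Pp
P/II-2 aff ·: Pp
P/II-3 aff I-1×I-2: Pp
P/II-4 un ·: pp
P/III-1 un II-2×II-1: pp
P/III-2 un II-2×II-1: pp
P/III-3 ? II-4×II-3: pp|Pp
P/III-4 un II-4×II-3: pp
P/III-5 ? II-4×II-3: pp|Pp
⇒ P over [I-1,I-2,II-1,II-2,II-3,II-4,III-1,III-2,III-3,III-4,III-5]: 20 consistent

I-1 ∈ {Aa BB PP, Aa BB Pp, Aa BB pp, Aa Bb PP, Aa Bb Pp, Aa Bb pp}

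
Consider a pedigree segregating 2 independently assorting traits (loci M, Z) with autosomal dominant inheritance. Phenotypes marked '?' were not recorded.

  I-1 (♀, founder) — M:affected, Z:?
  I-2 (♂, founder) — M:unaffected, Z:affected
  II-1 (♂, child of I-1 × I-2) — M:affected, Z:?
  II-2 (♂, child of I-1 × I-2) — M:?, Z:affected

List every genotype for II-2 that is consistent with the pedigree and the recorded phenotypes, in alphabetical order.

M/I-1 aff ·: Mm|MM
M/I-2 un ·: mm
M/II-1 aff I-1×I-2: Mm
M/II-2 ? I-1×I-2: mm|Mm
⇒ M over [I-1,I-2,II-1,II-2]: 3 consistent
Z/I-1 ? ·: zz|Zz|ZZ
Z/I-2 aff ·: Zz|ZZ
Z/II-1 ? I-1×I-2: zz|Zz|ZZ
Z/II-2 aff I-1×I-2: Zz|ZZ
⇒ Z over [I-1,I-2,II-1,II-2]: 18 consistent

II-2 ∈ {Mm ZZ, Mm Zz, mm ZZ, mm Zz}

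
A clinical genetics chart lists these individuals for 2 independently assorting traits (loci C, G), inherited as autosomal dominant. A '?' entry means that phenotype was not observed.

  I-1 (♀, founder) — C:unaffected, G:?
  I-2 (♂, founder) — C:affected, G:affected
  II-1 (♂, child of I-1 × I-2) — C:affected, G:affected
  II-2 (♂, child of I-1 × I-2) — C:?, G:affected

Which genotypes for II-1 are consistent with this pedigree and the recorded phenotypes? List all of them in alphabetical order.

C/I-1 un ·: cc
C/I-2 aff ·: Cc|CC
C/II-1 aff I-1×I-2: Cc
C/II-2 ? I-1×I-2: cc|Cc
⇒ C over [I-1,I-2,II-1,II-2]: 3 consistent
G/I-1 ? ·: gg|Gg|GG
G/I-2 aff ·: Gg|GG
G/II-1 aff I-1×I-2: Gg|GG
G/II-2 aff I-1×I-2: Gg|GG
⇒ G over [I-1,I-2,II-1,II-2]: 15 consistent

II-1 ∈ {Cc GG, Cc Gg}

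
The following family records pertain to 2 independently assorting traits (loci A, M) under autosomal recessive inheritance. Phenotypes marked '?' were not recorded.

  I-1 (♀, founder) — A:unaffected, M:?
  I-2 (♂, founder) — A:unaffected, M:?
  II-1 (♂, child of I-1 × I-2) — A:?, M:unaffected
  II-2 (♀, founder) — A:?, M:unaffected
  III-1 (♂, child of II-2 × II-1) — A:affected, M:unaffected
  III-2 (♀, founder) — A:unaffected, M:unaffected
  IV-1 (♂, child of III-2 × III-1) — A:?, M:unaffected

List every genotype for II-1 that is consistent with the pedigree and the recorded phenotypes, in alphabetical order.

A/I-1 un ·: AA|Aa
A/I-2 un ·: AA|Aa
A/II-1 ? I-1×I-2: Aa|aa
A/II-2 ? ·: Aa|aa
A/III-1 aff II-2×II-1: aa
A/III-2 un ·: AA|Aa
A/IV-1 ? III-2×III-1: Aa|aa
⇒ A over [I-1,I-2,II-1,II-2,III-1,III-2,IV-1]: 24 consistent
M/I-1 ? ·: MM|Mm|mm
M/I-2 ? ·: MM|Mm|mm
M/II-1 un I-1×I-2: MM|Mm
M/II-2 un ·: MM|Mm
M/III-1 un II-2×II-1: MM|Mm
M/III-2 un ·: MM|Mm
M/IV-1 un III-2×III-1: MM|Mm
⇒ M over [I-1,I-2,II-1,II-2,III-1,III-2,IV-1]: 138 consistent

II-1 ∈ {Aa MM, Aa Mm, aa MM, aa Mm}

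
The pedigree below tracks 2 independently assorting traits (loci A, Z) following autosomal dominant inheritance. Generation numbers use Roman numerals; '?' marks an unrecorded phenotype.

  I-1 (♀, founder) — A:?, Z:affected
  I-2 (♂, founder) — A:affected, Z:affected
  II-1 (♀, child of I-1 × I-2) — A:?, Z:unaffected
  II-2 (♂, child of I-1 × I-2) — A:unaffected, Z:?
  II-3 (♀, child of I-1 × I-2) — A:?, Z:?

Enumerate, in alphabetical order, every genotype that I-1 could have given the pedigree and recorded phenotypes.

I-1 ∈ {Aa Zz, aa Zz}

A/I-1 ? ·: aa|Aa
A/I-2 aff ·: Aa
A/II-1 ? I-1×I-2: aa|Aa|AA
A/II-2 un I-1×I-2: aa
A/II-3 ? I-1×I-2: aa|Aa|AA
⇒ A over [I-1,I-2,II-1,II-2,II-3]: 13 consistent
Z/I-1 aff ·: Zz
Z/I-2 aff ·: Zz
Z/II-1 un I-1×I-2: zz
Z/II-2 ? I-1×I-2: zz|Zz|ZZ
Z/II-3 ? I-1×I-2: zz|Zz|ZZ
⇒ Z over [I-1,I-2,II-1,II-2,II-3]: 9 consistent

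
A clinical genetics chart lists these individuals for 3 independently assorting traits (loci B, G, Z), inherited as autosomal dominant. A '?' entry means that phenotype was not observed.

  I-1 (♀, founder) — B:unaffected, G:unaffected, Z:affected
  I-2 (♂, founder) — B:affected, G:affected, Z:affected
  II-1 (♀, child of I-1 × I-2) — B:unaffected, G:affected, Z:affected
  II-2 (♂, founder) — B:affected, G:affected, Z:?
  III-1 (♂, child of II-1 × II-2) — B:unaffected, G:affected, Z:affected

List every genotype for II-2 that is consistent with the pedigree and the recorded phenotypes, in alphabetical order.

II-2 ∈ {Bb GG ZZ, Bb GG Zz, Bb GG zz, Bb Gg ZZ, Bb Gg Zz, Bb Gg zz}

B/I-1 un ·: bb
B/I-2 aff ·: Bb
B/II-1 un I-1×I-2: bb
B/II-2 aff ·: Bb
B/III-1 un II-1×II-2: bb
⇒ B over [I-1,I-2,II-1,II-2,III-1]: 1 consistent
G/I-1 un ·: gg
G/I-2 aff ·: Gg|GG
G/II-1 aff I-1×I-2: Gg
G/II-2 aff ·: Gg|GG
G/III-1 aff II-1×II-2: Gg|GG
⇒ G over [I-1,I-2,II-1,II-2,III-1]: 8 consistent
Z/I-1 aff ·: Zz|ZZ
Z/I-2 aff ·: Zz|ZZ
Z/II-1 aff I-1×I-2: Zz|ZZ
Z/II-2 ? ·: zz|Zz|ZZ
Z/III-1 aff II-1×II-2: Zz|ZZ
⇒ Z over [I-1,I-2,II-1,II-2,III-1]: 31 consistent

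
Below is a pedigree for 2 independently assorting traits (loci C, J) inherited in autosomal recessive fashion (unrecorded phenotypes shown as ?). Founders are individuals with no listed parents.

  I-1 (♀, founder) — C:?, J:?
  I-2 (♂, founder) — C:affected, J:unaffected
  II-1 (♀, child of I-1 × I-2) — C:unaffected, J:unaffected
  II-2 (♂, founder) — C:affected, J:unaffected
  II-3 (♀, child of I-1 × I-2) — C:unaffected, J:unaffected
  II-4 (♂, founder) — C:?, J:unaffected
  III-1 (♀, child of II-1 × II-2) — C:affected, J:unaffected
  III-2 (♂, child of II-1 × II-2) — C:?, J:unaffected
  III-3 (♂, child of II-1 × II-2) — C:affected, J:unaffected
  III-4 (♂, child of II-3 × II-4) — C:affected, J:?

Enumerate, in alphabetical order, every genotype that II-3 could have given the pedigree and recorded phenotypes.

II-3 ∈ {Cc JJ, Cc Jj}

C/I-1 ? ·: CC|Cc
C/I-2 aff ·: cc
C/II-1 un I-1×I-2: Cc
C/II-2 aff ·: cc
C/II-3 un I-1×I-2: Cc
C/II-4 ? ·: Cc|cc
C/III-1 aff II-1×II-2: cc
C/III-2 ? II-1×II-2: Cc|cc
C/III-3 aff II-1×II-2: cc
C/III-4 aff II-3×II-4: cc
⇒ C over [I-1,I-2,II-1,II-2,II-3,II-4,III-1,III-2,III-3,III-4]: 8 consistent
J/I-1 ? ·: JJ|Jj|jj
J/I-2 un ·: JJ|Jj
J/II-1 un I-1×I-2: JJ|Jj
J/II-2 un ·: JJ|Jj
J/II-3 un I-1×I-2: JJ|Jj
J/II-4 un ·: JJ|Jj
J/III-1 un II-1×II-2: JJ|Jj
J/III-2 un II-1×II-2: JJ|Jj
J/III-3 un II-1×II-2: JJ|Jj
J/III-4 ? II-3×II-4: JJ|Jj|jj
⇒ J over [I-1,I-2,II-1,II-2,II-3,II-4,III-1,III-2,III-3,III-4]: 787 consistent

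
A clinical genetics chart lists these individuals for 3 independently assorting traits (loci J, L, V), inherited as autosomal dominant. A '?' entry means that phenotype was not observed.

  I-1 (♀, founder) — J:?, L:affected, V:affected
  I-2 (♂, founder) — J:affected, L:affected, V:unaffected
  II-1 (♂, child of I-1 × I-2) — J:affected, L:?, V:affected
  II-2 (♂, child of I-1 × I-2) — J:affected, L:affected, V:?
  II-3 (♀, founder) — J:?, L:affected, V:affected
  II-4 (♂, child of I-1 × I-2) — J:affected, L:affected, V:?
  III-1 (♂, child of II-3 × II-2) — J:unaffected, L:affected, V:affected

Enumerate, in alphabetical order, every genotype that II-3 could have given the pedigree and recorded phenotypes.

II-3 ∈ {Jj LL VV, Jj LL Vv, Jj Ll VV, Jj Ll Vv, jj LL VV, jj LL Vv, jj Ll VV, jj Ll Vv}

J/I-1 ? ·: jj|Jj|JJ
J/I-2 aff ·: Jj|JJ
J/II-1 aff I-1×I-2: Jj|JJ
J/II-2 aff I-1×I-2: Jj
J/II-3 ? ·: jj|Jj
J/II-4 aff I-1×I-2: Jj|JJ
J/III-1 un II-3×II-2: jj
⇒ J over [I-1,I-2,II-1,II-2,II-3,II-4,III-1]: 28 consistent
L/I-1 aff ·: Ll|LL
L/I-2 aff ·: Ll|LL
L/II-1 ? I-1×I-2: ll|Ll|LL
L/II-2 aff I-1×I-2: Ll|LL
L/II-3 aff ·: Ll|LL
L/II-4 aff I-1×I-2: Ll|LL
L/III-1 aff II-3×II-2: Ll|LL
⇒ L over [I-1,I-2,II-1,II-2,II-3,II-4,III-1]: 101 consistent
V/I-1 aff ·: Vv|VV
V/I-2 un ·: vv
V/II-1 aff I-1×I-2: Vv
V/II-2 ? I-1×I-2: vv|Vv
V/II-3 aff ·: Vv|VV
V/II-4 ? I-1×I-2: vv|Vv
V/III-1 aff II-3×II-2: Vv|VV
⇒ V over [I-1,I-2,II-1,II-2,II-3,II-4,III-1]: 16 consistent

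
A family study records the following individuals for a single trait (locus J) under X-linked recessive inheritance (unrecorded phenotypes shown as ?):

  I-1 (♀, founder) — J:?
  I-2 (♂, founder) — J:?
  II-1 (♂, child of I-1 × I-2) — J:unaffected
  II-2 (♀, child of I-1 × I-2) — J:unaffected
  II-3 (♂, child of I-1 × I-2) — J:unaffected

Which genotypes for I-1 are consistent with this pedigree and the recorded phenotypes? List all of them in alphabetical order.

J/I-1 ? ·: X^JX^J|X^JX^j
J/I-2 ? ·: X^JY|X^jY
J/II-1 un I-1×I-2: X^JY
J/II-2 un I-1×I-2: X^JX^J|X^JX^j
J/II-3 un I-1×I-2: X^JY
⇒ J over [I-1,I-2,II-1,II-2,II-3]: 5 consistent

I-1 ∈ {X^JX^J, X^JX^j}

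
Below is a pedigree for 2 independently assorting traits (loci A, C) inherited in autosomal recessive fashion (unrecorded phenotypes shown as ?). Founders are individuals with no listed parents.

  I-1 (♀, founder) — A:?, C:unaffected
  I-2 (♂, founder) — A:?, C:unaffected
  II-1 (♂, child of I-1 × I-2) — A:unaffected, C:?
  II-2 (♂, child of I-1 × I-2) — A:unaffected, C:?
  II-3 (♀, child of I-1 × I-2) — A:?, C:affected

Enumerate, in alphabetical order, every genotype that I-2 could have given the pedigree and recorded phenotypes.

I-2 ∈ {AA Cc, Aa Cc, aa Cc}

A/I-1 ? ·: AA|Aa|aa
A/I-2 ? ·: AA|Aa|aa
A/II-1 un I-1×I-2: AA|Aa
A/II-2 un I-1×I-2: AA|Aa
A/II-3 ? I-1×I-2: AA|Aa|aa
⇒ A over [I-1,I-2,II-1,II-2,II-3]: 35 consistent
C/I-1 un ·: Cc
C/I-2 un ·: Cc
C/II-1 ? I-1×I-2: CC|Cc|cc
C/II-2 ? I-1×I-2: CC|Cc|cc
C/II-3 aff I-1×I-2: cc
⇒ C over [I-1,I-2,II-1,II-2,II-3]: 9 consistent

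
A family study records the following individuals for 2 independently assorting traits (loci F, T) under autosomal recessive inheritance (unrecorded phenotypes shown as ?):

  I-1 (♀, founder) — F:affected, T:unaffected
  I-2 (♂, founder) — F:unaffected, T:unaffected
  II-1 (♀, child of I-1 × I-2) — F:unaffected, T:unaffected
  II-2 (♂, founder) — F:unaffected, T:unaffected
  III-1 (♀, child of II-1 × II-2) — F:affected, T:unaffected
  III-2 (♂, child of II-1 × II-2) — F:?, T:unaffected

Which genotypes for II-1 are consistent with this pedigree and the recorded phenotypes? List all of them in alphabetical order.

II-1 ∈ {Ff TT, Ff Tt}

F/I-1 aff ·: ff
F/I-2 un ·: FF|Ff
F/II-1 un I-1×I-2: Ff
F/II-2 un ·: Ff
F/III-1 aff II-1×II-2: ff
F/III-2 ? II-1×II-2: FF|Ff|ff
⇒ F over [I-1,I-2,II-1,II-2,III-1,III-2]: 6 consistent
T/I-1 un ·: TT|Tt
T/I-2 un ·: TT|Tt
T/II-1 un I-1×I-2: TT|Tt
T/II-2 un ·: TT|Tt
T/III-1 un II-1×II-2: TT|Tt
T/III-2 un II-1×II-2: TT|Tt
⇒ T over [I-1,I-2,II-1,II-2,III-1,III-2]: 44 consistent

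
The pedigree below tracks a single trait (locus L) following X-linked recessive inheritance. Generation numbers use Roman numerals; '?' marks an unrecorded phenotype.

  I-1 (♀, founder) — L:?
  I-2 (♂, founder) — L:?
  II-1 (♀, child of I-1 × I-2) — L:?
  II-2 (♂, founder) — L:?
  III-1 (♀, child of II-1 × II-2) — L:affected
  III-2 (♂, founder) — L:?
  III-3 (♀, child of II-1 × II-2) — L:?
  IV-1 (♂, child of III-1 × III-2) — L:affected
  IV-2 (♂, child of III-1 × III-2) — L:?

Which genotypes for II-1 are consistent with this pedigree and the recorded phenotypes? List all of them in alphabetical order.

L/I-1 ? ·: X^LX^L|X^LX^l|X^lX^l
L/I-2 ? ·: X^LY|X^lY
L/II-1 ? I-1×I-2: X^LX^l|X^lX^l
L/II-2 ? ·: X^lY
L/III-1 aff II-1×II-2: X^lX^l
L/III-2 ? ·: X^LY|X^lY
L/III-3 ? II-1×II-2: X^LX^l|X^lX^l
L/IV-1 aff III-1×III-2: X^lY
L/IV-2 ? III-1×III-2: X^lY
⇒ L over [I-1,I-2,II-1,II-2,III-1,III-2,III-3,IV-1,IV-2]: 20 consistent

II-1 ∈ {X^LX^l, X^lX^l}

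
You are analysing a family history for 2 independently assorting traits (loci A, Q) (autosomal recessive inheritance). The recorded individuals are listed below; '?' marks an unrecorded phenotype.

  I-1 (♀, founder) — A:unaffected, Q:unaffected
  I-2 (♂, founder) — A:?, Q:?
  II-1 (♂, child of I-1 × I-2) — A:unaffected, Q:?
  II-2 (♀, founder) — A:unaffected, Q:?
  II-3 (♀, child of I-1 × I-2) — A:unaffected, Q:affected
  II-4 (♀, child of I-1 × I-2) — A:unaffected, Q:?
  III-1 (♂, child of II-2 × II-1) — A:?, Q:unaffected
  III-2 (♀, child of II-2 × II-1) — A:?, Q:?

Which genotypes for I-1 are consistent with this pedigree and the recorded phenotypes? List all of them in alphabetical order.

I-1 ∈ {AA Qq, Aa Qq}

A/I-1 un ·: AA|Aa
A/I-2 ? ·: AA|Aa|aa
A/II-1 un I-1×I-2: AA|Aa
A/II-2 un ·: AA|Aa
A/II-3 un I-1×I-2: AA|Aa
A/II-4 un I-1×I-2: AA|Aa
A/III-1 ? II-2×II-1: AA|Aa|aa
A/III-2 ? II-2×II-1: AA|Aa|aa
⇒ A over [I-1,I-2,II-1,II-2,II-3,II-4,III-1,III-2]: 247 consistent
Q/I-1 un ·: Qq
Q/I-2 ? ·: Qq|qq
Q/II-1 ? I-1×I-2: QQ|Qq|qq
Q/II-2 ? ·: QQ|Qq|qq
Q/II-3 aff I-1×I-2: qq
Q/II-4 ? I-1×I-2: QQ|Qq|qq
Q/III-1 un II-2×II-1: QQ|Qq
Q/III-2 ? II-2×II-1: QQ|Qq|qq
⇒ Q over [I-1,I-2,II-1,II-2,II-3,II-4,III-1,III-2]: 93 consistent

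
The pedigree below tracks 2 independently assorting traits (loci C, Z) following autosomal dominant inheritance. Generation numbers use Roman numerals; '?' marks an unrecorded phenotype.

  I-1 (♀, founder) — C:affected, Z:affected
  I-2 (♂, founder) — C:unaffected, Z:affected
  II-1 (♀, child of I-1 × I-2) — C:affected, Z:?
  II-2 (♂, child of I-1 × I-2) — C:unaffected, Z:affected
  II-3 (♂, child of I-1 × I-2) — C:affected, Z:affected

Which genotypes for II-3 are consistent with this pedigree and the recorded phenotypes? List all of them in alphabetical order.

C/I-1 aff ·: Cc
C/I-2 un ·: cc
C/II-1 aff I-1×I-2: Cc
C/II-2 un I-1×I-2: cc
C/II-3 aff I-1×I-2: Cc
⇒ C over [I-1,I-2,II-1,II-2,II-3]: 1 consistent
Z/I-1 aff ·: Zz|ZZ
Z/I-2 aff ·: Zz|ZZ
Z/II-1 ? I-1×I-2: zz|Zz|ZZ
Z/II-2 aff I-1×I-2: Zz|ZZ
Z/II-3 aff I-1×I-2: Zz|ZZ
⇒ Z over [I-1,I-2,II-1,II-2,II-3]: 29 consistent

II-3 ∈ {Cc ZZ, Cc Zz}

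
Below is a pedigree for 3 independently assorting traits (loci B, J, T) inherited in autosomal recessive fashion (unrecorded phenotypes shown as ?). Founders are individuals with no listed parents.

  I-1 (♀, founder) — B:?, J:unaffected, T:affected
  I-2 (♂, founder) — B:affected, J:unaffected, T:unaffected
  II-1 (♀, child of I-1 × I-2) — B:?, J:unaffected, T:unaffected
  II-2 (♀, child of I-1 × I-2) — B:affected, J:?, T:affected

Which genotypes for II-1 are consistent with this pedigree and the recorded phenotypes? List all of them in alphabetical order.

B/I-1 ? ·: Bb|bb
B/I-2 aff ·: bb
B/II-1 ? I-1×I-2: Bb|bb
B/II-2 aff I-1×I-2: bb
⇒ B over [I-1,I-2,II-1,II-2]: 3 consistent
J/I-1 un ·: JJ|Jj
J/I-2 un ·: JJ|Jj
J/II-1 un I-1×I-2: JJ|Jj
J/II-2 ? I-1×I-2: JJ|Jj|jj
⇒ J over [I-1,I-2,II-1,II-2]: 15 consistent
T/I-1 aff ·: tt
T/I-2 un ·: Tt
T/II-1 un I-1×I-2: Tt
T/II-2 aff I-1×I-2: tt
⇒ T over [I-1,I-2,II-1,II-2]: 1 consistent

II-1 ∈ {Bb JJ Tt, Bb Jj Tt, bb JJ Tt, bb Jj Tt}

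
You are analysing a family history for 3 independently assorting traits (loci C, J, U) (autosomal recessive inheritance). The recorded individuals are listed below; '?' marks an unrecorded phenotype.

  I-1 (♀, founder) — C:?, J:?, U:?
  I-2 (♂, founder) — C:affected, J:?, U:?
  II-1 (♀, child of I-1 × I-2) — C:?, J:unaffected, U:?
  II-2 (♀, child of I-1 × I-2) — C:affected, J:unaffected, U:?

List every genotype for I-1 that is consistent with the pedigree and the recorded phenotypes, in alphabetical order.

C/I-1 ? ·: Cc|cc
C/I-2 aff ·: cc
C/II-1 ? I-1×I-2: Cc|cc
C/II-2 aff I-1×I-2: cc
⇒ C over [I-1,I-2,II-1,II-2]: 3 consistent
J/I-1 ? ·: JJ|Jj|jj
J/I-2 ? ·: JJ|Jj|jj
J/II-1 un I-1×I-2: JJ|Jj
J/II-2 un I-1×I-2: JJ|Jj
⇒ J over [I-1,I-2,II-1,II-2]: 17 consistent
U/I-1 ? ·: UU|Uu|uu
U/I-2 ? ·: UU|Uu|uu
U/II-1 ? I-1×I-2: UU|Uu|uu
U/II-2 ? I-1×I-2: UU|Uu|uu
⇒ U over [I-1,I-2,II-1,II-2]: 29 consistent

I-1 ∈ {Cc JJ UU, Cc JJ Uu, Cc JJ uu, Cc Jj UU, Cc Jj Uu, Cc Jj uu, Cc jj UU, Cc jj Uu, Cc jj uu, cc JJ UU, cc JJ Uu, cc JJ uu, cc Jj UU, cc Jj Uu, cc Jj uu, cc jj UU, cc jj Uu, cc jj uu}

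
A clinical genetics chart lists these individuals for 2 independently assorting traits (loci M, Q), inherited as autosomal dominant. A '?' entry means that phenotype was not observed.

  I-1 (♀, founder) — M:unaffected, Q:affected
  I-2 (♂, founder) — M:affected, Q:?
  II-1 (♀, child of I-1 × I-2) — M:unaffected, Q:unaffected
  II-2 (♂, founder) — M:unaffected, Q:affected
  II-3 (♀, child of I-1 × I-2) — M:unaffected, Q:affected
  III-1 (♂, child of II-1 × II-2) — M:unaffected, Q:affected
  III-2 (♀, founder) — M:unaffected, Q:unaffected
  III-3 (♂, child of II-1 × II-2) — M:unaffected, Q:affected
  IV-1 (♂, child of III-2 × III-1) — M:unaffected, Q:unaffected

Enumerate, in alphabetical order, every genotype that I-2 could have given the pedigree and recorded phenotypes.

I-2 ∈ {Mm Qq, Mm qq}

M/I-1 un ·: mm
M/I-2 aff ·: Mm
M/II-1 un I-1×I-2: mm
M/II-2 un ·: mm
M/II-3 un I-1×I-2: mm
M/III-1 un II-1×II-2: mm
M/III-2 un ·: mm
M/III-3 un II-1×II-2: mm
M/IV-1 un III-2×III-1: mm
⇒ M over [I-1,I-2,II-1,II-2,II-3,III-1,III-2,III-3,IV-1]: 1 consistent
Q/I-1 aff ·: Qq
Q/I-2 ? ·: qq|Qq
Q/II-1 un I-1×I-2: qq
Q/II-2 aff ·: Qq|QQ
Q/II-3 aff I-1×I-2: Qq|QQ
Q/III-1 aff II-1×II-2: Qq
Q/III-2 un ·: qq
Q/III-3 aff II-1×II-2: Qq
Q/IV-1 un III-2×III-1: qq
⇒ Q over [I-1,I-2,II-1,II-2,II-3,III-1,III-2,III-3,IV-1]: 6 consistent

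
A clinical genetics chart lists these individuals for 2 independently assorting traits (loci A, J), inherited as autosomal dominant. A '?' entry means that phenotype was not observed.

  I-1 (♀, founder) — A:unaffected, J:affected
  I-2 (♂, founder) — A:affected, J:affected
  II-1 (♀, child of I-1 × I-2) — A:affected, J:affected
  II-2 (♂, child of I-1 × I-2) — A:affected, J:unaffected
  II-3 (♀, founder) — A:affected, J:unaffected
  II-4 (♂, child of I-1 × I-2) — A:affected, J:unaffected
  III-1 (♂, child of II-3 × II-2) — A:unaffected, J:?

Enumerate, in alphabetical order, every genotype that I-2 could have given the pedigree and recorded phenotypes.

I-2 ∈ {AA Jj, Aa Jj}

A/I-1 un ·: aa
A/I-2 aff ·: Aa|AA
A/II-1 aff I-1×I-2: Aa
A/II-2 aff I-1×I-2: Aa
A/II-3 aff ·: Aa
A/II-4 aff I-1×I-2: Aa
A/III-1 un II-3×II-2: aa
⇒ A over [I-1,I-2,II-1,II-2,II-3,II-4,III-1]: 2 consistent
J/I-1 aff ·: Jj
J/I-2 aff ·: Jj
J/II-1 aff I-1×I-2: Jj|JJ
J/II-2 un I-1×I-2: jj
J/II-3 un ·: jj
J/II-4 un I-1×I-2: jj
J/III-1 ? II-3×II-2: jj
⇒ J over [I-1,I-2,II-1,II-2,II-3,II-4,III-1]: 2 consistent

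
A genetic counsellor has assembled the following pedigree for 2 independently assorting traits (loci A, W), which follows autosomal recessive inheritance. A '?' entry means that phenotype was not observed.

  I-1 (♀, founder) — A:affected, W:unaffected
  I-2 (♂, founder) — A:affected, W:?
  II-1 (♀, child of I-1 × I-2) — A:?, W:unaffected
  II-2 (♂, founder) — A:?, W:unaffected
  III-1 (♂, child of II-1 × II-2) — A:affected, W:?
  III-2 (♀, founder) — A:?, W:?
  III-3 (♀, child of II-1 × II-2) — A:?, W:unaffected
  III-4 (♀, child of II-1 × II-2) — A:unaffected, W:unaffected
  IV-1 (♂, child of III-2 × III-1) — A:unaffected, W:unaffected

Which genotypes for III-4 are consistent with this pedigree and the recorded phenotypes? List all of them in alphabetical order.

A/I-1 aff ·: aa
A/I-2 aff ·: aa
A/II-1 ? I-1×I-2: aa
A/II-2 ? ·: Aa
A/III-1 aff II-1×II-2: aa
A/III-2 ? ·: AA|Aa
A/III-3 ? II-1×II-2: Aa|aa
A/III-4 un II-1×II-2: Aa
A/IV-1 un III-2×III-1: Aa
⇒ A over [I-1,I-2,II-1,II-2,III-1,III-2,III-3,III-4,IV-1]: 4 consistent
W/I-1 un ·: WW|Ww
W/I-2 ? ·: WW|Ww|ww
W/II-1 un I-1×I-2: WW|Ww
W/II-2 un ·: WW|Ww
W/III-1 ? II-1×II-2: WW|Ww|ww
W/III-2 ? ·: WW|Ww|ww
W/III-3 un II-1×II-2: WW|Ww
W/III-4 un II-1×II-2: WW|Ww
W/IV-1 un III-2×III-1: WW|Ww
⇒ W over [I-1,I-2,II-1,II-2,III-1,III-2,III-3,III-4,IV-1]: 560 consistent

III-4 ∈ {Aa WW, Aa Ww}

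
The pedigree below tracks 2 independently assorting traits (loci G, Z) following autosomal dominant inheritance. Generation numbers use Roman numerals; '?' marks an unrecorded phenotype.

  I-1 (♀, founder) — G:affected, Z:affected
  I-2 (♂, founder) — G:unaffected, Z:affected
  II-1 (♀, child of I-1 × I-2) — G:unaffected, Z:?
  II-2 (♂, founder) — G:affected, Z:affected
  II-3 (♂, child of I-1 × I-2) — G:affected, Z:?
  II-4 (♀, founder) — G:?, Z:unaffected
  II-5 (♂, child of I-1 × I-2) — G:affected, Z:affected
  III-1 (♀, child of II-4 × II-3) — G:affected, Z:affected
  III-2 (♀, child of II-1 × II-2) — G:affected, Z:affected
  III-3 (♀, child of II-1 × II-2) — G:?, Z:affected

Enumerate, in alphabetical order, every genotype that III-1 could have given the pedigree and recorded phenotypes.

G/I-1 aff ·: Gg
G/I-2 un ·: gg
G/II-1 un I-1×I-2: gg
G/II-2 aff ·: Gg|GG
G/II-3 aff I-1×I-2: Gg
G/II-4 ? ·: gg|Gg|GG
G/II-5 aff I-1×I-2: Gg
G/III-1 aff II-4×II-3: Gg|GG
G/III-2 aff II-1×II-2: Gg
G/III-3 ? II-1×II-2: gg|Gg
⇒ G over [I-1,I-2,II-1,II-2,II-3,II-4,II-5,III-1,III-2,III-3]: 15 consistent
Z/I-1 aff ·: Zz|ZZ
Z/I-2 aff ·: Zz|ZZ
Z/II-1 ? I-1×I-2: zz|Zz|ZZ
Z/II-2 aff ·: Zz|ZZ
Z/II-3 ? I-1×I-2: Zz|ZZ
Z/II-4 un ·: zz
Z/II-5 aff I-1×I-2: Zz|ZZ
Z/III-1 aff II-4×II-3: Zz
Z/III-2 aff II-1×II-2: Zz|ZZ
Z/III-3 aff II-1×II-2: Zz|ZZ
⇒ Z over [I-1,I-2,II-1,II-2,II-3,II-4,II-5,III-1,III-2,III-3]: 169 consistent

III-1 ∈ {GG Zz, Gg Zz}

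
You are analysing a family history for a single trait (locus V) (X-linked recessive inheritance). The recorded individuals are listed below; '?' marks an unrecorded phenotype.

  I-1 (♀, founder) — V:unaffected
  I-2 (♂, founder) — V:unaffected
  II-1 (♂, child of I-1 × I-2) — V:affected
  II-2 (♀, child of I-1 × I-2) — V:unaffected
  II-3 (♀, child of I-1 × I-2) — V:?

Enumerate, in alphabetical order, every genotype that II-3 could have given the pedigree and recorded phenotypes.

V/I-1 un ·: X^VX^v
V/I-2 un ·: X^VY
V/II-1 aff I-1×I-2: X^vY
V/II-2 un I-1×I-2: X^VX^V|X^VX^v
V/II-3 ? I-1×I-2: X^VX^V|X^VX^v
⇒ V over [I-1,I-2,II-1,II-2,II-3]: 4 consistent

II-3 ∈ {X^VX^V, X^VX^v}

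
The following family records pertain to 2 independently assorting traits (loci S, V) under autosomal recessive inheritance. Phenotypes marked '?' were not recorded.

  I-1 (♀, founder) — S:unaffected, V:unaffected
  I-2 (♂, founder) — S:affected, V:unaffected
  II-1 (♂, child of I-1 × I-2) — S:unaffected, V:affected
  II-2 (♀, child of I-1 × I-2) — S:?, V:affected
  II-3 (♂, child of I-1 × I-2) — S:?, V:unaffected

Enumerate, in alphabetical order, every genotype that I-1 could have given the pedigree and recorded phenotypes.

S/I-1 un ·: SS|Ss
S/I-2 aff ·: ss
S/II-1 un I-1×I-2: Ss
S/II-2 ? I-1×I-2: Ss|ss
S/II-3 ? I-1×I-2: Ss|ss
⇒ S over [I-1,I-2,II-1,II-2,II-3]: 5 consistent
V/I-1 un ·: Vv
V/I-2 un ·: Vv
V/II-1 aff I-1×I-2: vv
V/II-2 aff I-1×I-2: vv
V/II-3 un I-1×I-2: VV|Vv
⇒ V over [I-1,I-2,II-1,II-2,II-3]: 2 consistent

I-1 ∈ {SS Vv, Ss Vv}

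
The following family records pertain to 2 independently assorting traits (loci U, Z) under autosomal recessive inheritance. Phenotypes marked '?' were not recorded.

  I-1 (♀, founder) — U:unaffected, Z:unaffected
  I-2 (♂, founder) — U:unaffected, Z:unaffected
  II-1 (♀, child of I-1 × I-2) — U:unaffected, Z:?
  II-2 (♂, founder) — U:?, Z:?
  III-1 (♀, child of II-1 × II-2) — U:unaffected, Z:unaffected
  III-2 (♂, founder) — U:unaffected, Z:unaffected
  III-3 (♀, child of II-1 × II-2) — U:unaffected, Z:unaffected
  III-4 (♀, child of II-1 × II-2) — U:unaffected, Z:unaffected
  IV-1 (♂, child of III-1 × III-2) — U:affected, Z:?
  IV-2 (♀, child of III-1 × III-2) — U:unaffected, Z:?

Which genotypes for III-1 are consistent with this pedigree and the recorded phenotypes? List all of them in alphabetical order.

III-1 ∈ {Uu ZZ, Uu Zz}

U/I-1 un ·: UU|Uu
U/I-2 un ·: UU|Uu
U/II-1 un I-1×I-2: UU|Uu
U/II-2 ? ·: UU|Uu|uu
U/III-1 un II-1×II-2: Uu
U/III-2 un ·: Uu
U/III-3 un II-1×II-2: UU|Uu
U/III-4 un II-1×II-2: UU|Uu
U/IV-1 aff III-1×III-2: uu
U/IV-2 un III-1×III-2: UU|Uu
⇒ U over [I-1,I-2,II-1,II-2,III-1,III-2,III-3,III-4,IV-1,IV-2]: 94 consistent
Z/I-1 un ·: ZZ|Zz
Z/I-2 un ·: ZZ|Zz
Z/II-1 ? I-1×I-2: ZZ|Zz|zz
Z/II-2 ? ·: ZZ|Zz|zz
Z/III-1 un II-1×II-2: ZZ|Zz
Z/III-2 un ·: ZZ|Zz
Z/III-3 un II-1×II-2: ZZ|Zz
Z/III-4 un II-1×II-2: ZZ|Zz
Z/IV-1 ? III-1×III-2: ZZ|Zz|zz
Z/IV-2 ? III-1×III-2: ZZ|Zz|zz
⇒ Z over [I-1,I-2,II-1,II-2,III-1,III-2,III-3,III-4,IV-1,IV-2]: 857 consistent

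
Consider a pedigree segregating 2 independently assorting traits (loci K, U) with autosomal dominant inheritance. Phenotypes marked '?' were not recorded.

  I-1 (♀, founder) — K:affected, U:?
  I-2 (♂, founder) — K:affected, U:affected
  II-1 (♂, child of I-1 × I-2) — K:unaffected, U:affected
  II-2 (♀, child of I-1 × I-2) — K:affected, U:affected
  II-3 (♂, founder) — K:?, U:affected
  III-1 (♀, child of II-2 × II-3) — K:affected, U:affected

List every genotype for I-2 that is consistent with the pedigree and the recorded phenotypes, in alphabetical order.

I-2 ∈ {Kk UU, Kk Uu}

K/I-1 aff ·: Kk
K/I-2 aff ·: Kk
K/II-1 un I-1×I-2: kk
K/II-2 aff I-1×I-2: Kk|KK
K/II-3 ? ·: kk|Kk|KK
K/III-1 aff II-2×II-3: Kk|KK
⇒ K over [I-1,I-2,II-1,II-2,II-3,III-1]: 9 consistent
U/I-1 ? ·: uu|Uu|UU
U/I-2 aff ·: Uu|UU
U/II-1 aff I-1×I-2: Uu|UU
U/II-2 aff I-1×I-2: Uu|UU
U/II-3 aff ·: Uu|UU
U/III-1 aff II-2×II-3: Uu|UU
⇒ U over [I-1,I-2,II-1,II-2,II-3,III-1]: 53 consistent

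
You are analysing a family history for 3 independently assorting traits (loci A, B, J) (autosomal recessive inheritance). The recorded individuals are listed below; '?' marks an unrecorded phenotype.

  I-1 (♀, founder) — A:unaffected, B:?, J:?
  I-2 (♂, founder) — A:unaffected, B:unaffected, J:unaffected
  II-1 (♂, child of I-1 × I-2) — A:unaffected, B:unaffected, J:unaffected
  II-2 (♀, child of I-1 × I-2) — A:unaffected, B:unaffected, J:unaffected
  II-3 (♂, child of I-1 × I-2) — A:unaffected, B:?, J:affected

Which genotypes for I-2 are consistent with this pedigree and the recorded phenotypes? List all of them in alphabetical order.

I-2 ∈ {AA BB Jj, AA Bb Jj, Aa BB Jj, Aa Bb Jj}

A/I-1 un ·: AA|Aa
A/I-2 un ·: AA|Aa
A/II-1 un I-1×I-2: AA|Aa
A/II-2 un I-1×I-2: AA|Aa
A/II-3 un I-1×I-2: AA|Aa
⇒ A over [I-1,I-2,II-1,II-2,II-3]: 25 consistent
B/I-1 ? ·: BB|Bb|bb
B/I-2 un ·: BB|Bb
B/II-1 un I-1×I-2: BB|Bb
B/II-2 un I-1×I-2: BB|Bb
B/II-3 ? I-1×I-2: BB|Bb|bb
⇒ B over [I-1,I-2,II-1,II-2,II-3]: 32 consistent
J/I-1 ? ·: Jj|jj
J/I-2 un ·: Jj
J/II-1 un I-1×I-2: JJ|Jj
J/II-2 un I-1×I-2: JJ|Jj
J/II-3 aff I-1×I-2: jj
⇒ J over [I-1,I-2,II-1,II-2,II-3]: 5 consistent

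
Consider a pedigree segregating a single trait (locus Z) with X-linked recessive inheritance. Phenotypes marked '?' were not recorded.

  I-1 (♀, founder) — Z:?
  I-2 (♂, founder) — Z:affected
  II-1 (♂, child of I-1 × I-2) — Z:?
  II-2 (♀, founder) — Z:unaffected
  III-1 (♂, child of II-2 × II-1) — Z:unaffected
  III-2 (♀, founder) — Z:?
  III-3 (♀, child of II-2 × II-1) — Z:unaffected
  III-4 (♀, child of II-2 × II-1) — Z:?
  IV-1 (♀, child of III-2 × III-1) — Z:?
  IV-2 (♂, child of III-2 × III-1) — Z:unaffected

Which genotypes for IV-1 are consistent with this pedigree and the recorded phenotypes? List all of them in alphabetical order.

IV-1 ∈ {X^ZX^Z, X^ZX^z}

Z/I-1 ? ·: X^ZX^Z|X^ZX^z|X^zX^z
Z/I-2 aff ·: X^zY
Z/II-1 ? I-1×I-2: X^ZY|X^zY
Z/II-2 un ·: X^ZX^Z|X^ZX^z
Z/III-1 un II-2×II-1: X^ZY
Z/III-2 ? ·: X^ZX^Z|X^ZX^z
Z/III-3 un II-2×II-1: X^ZX^Z|X^ZX^z
Z/III-4 ? II-2×II-1: X^ZX^Z|X^ZX^z|X^zX^z
Z/IV-1 ? III-2×III-1: X^ZX^Z|X^ZX^z
Z/IV-2 un III-2×III-1: X^ZY
⇒ Z over [I-1,I-2,II-1,II-2,III-1,III-2,III-3,III-4,IV-1,IV-2]: 48 consistent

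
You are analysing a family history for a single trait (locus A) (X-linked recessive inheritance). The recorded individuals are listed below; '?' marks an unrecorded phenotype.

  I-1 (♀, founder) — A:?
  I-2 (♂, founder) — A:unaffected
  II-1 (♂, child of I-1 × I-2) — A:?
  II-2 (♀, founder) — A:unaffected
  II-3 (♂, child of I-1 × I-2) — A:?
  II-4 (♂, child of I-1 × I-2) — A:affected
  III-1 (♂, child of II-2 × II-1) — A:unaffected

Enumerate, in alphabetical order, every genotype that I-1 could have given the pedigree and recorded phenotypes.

I-1 ∈ {X^AX^a, X^aX^a}

A/I-1 ? ·: X^AX^a|X^aX^a
A/I-2 un ·: X^AY
A/II-1 ? I-1×I-2: X^AY|X^aY
A/II-2 un ·: X^AX^A|X^AX^a
A/II-3 ? I-1×I-2: X^AY|X^aY
A/II-4 aff I-1×I-2: X^aY
A/III-1 un II-2×II-1: X^AY
⇒ A over [I-1,I-2,II-1,II-2,II-3,II-4,III-1]: 10 consistent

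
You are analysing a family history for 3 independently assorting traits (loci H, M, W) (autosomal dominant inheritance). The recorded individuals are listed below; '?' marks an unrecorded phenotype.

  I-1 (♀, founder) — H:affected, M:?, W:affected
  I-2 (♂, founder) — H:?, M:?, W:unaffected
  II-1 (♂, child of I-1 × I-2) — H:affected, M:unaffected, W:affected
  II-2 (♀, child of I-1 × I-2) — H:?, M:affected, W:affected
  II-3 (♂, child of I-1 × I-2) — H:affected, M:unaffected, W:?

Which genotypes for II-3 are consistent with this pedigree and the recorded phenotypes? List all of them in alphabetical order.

II-3 ∈ {HH mm Ww, HH mm ww, Hh mm Ww, Hh mm ww}

H/I-1 aff ·: Hh|HH
H/I-2 ? ·: hh|Hh|HH
H/II-1 aff I-1×I-2: Hh|HH
H/II-2 ? I-1×I-2: hh|Hh|HH
H/II-3 aff I-1×I-2: Hh|HH
⇒ H over [I-1,I-2,II-1,II-2,II-3]: 32 consistent
M/I-1 ? ·: mm|Mm
M/I-2 ? ·: mm|Mm
M/II-1 un I-1×I-2: mm
M/II-2 aff I-1×I-2: Mm|MM
M/II-3 un I-1×I-2: mm
⇒ M over [I-1,I-2,II-1,II-2,II-3]: 4 consistent
W/I-1 aff ·: Ww|WW
W/I-2 un ·: ww
W/II-1 aff I-1×I-2: Ww
W/II-2 aff I-1×I-2: Ww
W/II-3 ? I-1×I-2: ww|Ww
⇒ W over [I-1,I-2,II-1,II-2,II-3]: 3 consistent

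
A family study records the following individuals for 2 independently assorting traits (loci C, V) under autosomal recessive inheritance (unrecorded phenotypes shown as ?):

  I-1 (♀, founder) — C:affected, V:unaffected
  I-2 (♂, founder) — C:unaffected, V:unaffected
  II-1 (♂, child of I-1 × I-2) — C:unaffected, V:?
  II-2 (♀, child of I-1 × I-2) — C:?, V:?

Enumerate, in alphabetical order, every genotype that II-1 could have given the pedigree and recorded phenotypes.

II-1 ∈ {Cc VV, Cc Vv, Cc vv}

C/I-1 aff ·: cc
C/I-2 un ·: CC|Cc
C/II-1 un I-1×I-2: Cc
C/II-2 ? I-1×I-2: Cc|cc
⇒ C over [I-1,I-2,II-1,II-2]: 3 consistent
V/I-1 un ·: VV|Vv
V/I-2 un ·: VV|Vv
V/II-1 ? I-1×I-2: VV|Vv|vv
V/II-2 ? I-1×I-2: VV|Vv|vv
⇒ V over [I-1,I-2,II-1,II-2]: 18 consistent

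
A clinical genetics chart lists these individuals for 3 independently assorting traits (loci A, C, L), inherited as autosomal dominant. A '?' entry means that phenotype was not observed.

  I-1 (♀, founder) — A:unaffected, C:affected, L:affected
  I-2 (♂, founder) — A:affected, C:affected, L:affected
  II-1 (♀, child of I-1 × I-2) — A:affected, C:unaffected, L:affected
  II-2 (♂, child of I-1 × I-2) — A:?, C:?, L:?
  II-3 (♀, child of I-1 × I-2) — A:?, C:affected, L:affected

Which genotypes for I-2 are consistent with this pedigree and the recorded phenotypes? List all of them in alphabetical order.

A/I-1 un ·: aa
A/I-2 aff ·: Aa|AA
A/II-1 aff I-1×I-2: Aa
A/II-2 ? I-1×I-2: aa|Aa
A/II-3 ? I-1×I-2: aa|Aa
⇒ A over [I-1,I-2,II-1,II-2,II-3]: 5 consistent
C/I-1 aff ·: Cc
C/I-2 aff ·: Cc
C/II-1 un I-1×I-2: cc
C/II-2 ? I-1×I-2: cc|Cc|CC
C/II-3 aff I-1×I-2: Cc|CC
⇒ C over [I-1,I-2,II-1,II-2,II-3]: 6 consistent
L/I-1 aff ·: Ll|LL
L/I-2 aff ·: Ll|LL
L/II-1 aff I-1×I-2: Ll|LL
L/II-2 ? I-1×I-2: ll|Ll|LL
L/II-3 aff I-1×I-2: Ll|LL
⇒ L over [I-1,I-2,II-1,II-2,II-3]: 29 consistent

I-2 ∈ {AA Cc LL, AA Cc Ll, Aa Cc LL, Aa Cc Ll}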